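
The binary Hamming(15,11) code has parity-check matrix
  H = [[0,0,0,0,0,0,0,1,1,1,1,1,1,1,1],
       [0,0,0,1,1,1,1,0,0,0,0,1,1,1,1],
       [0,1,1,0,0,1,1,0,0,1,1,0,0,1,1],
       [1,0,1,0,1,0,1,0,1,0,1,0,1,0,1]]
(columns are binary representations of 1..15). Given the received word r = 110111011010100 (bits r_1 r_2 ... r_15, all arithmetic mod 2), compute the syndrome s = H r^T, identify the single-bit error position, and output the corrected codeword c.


s = (0, 0, 1, 1)^T, error position = 3, corrected codeword c = 111111011010100

Compute s = H r^T mod 2 one row at a time:
  s_1 = 1 + 1 + 0 + 1 + 0 + 1 + 0 + 0 = 4 ≡ 0 (mod 2).
  s_2 = 1 + 1 + 1 + 0 + 0 + 1 + 0 + 0 = 4 ≡ 0 (mod 2).
  s_3 = 1 + 0 + 1 + 0 + 0 + 1 + 0 + 0 = 3 ≡ 1 (mod 2).
  s_4 = 1 + 0 + 1 + 0 + 1 + 1 + 1 + 0 = 5 ≡ 1 (mod 2).
s = (0, 0, 1, 1)^T — this equals column 3 of H (binary 0011), so error is at position 3.
Correct: flip bit 3 of r = 110111011010100 to get c = 111111011010100.


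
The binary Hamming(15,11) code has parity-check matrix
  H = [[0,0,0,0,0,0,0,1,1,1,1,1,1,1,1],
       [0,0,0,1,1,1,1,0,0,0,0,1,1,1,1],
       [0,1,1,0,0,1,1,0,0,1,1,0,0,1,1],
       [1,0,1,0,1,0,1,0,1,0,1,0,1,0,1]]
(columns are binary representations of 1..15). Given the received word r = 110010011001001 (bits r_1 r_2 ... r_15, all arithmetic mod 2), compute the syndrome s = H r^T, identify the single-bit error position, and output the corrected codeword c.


s = (0, 1, 0, 0)^T, error position = 4, corrected codeword c = 110110011001001

Compute s = H r^T mod 2 one row at a time:
  s_1 = 1 + 1 + 0 + 0 + 1 + 0 + 0 + 1 = 4 ≡ 0 (mod 2).
  s_2 = 0 + 1 + 0 + 0 + 1 + 0 + 0 + 1 = 3 ≡ 1 (mod 2).
  s_3 = 1 + 0 + 0 + 0 + 0 + 0 + 0 + 1 = 2 ≡ 0 (mod 2).
  s_4 = 1 + 0 + 1 + 0 + 1 + 0 + 0 + 1 = 4 ≡ 0 (mod 2).
s = (0, 1, 0, 0)^T — this equals column 4 of H (binary 0100), so error is at position 4.
Correct: flip bit 4 of r = 110010011001001 to get c = 110110011001001.


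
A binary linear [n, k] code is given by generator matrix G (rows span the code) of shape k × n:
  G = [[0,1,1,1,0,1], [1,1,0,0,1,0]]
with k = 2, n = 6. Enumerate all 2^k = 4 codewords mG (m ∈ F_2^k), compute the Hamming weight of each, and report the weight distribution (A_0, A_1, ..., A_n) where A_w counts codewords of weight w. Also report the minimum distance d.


Weight distribution: A_0 = 1, A_3 = 1, A_4 = 1, A_5 = 1. Minimum distance d = 3.

Enumerate all 2^2 = 4 messages m ∈ F_2^2.
For each, compute codeword c = mG in F_2^6, then tally its weight.
  m = 00 → c = 000000, weight = 0.
  m = 10 → c = 011101, weight = 4.
  m = 01 → c = 110010, weight = 3.
  m = 11 → c = 101111, weight = 5.
Tally weights:
  weight 0: 1 codewords.
  weight 3: 1 codewords.
  weight 4: 1 codewords.
  weight 5: 1 codewords.
Minimum distance d = smallest w > 0 with A_w > 0 = 3.
Sanity: Σ A_w = 4 = 2^2 = 4 ✓.


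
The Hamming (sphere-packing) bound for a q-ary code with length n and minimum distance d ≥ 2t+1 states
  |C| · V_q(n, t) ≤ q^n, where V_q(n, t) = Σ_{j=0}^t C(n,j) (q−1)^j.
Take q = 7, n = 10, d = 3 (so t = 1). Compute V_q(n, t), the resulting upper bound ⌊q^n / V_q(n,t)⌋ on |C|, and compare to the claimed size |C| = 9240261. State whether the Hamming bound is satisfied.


V_q(n, t) = 61, q^n = 282475249, Hamming bound = 4630741, |C| = 9240261 > bound (violated).

Step 1: Compute V_q(n, t) = Σ_{j=0}^1 C(n, j) (q−1)^j.
  j = 0: C(10,0)·(6)^0 = 1·1 = 1.
  j = 1: C(10,1)·(6)^1 = 10·6 = 60.
  V_q(n, t) = 1 + 60 = 61.
Step 2: q^n = 7^10 = 282475249.
Step 3: Hamming bound ⌊q^n / V_q(n,t)⌋ = ⌊282475249/61⌋ = 4630741.
Step 4: Compare |C| = 9240261 to 4630741: violated.
The claimed |C| lies above the Hamming bound, so no 7-ary code of length 10 with d ≥ 3 can have 9240261 codewords.


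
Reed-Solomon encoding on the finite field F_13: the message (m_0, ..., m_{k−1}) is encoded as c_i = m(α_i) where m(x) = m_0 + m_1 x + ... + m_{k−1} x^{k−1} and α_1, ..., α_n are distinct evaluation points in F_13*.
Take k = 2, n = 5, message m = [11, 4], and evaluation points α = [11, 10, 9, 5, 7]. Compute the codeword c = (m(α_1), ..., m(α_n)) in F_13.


c = [3, 12, 8, 5, 0]

Message polynomial: m(x) = 11 + 4·x (mod 13).
For each evaluation point α_i, compute m(α_i) mod 13:
  α_1 = 11: Horner steps 4 → 3, so m(11) = 3.
  α_2 = 10: Horner steps 4 → 12, so m(10) = 12.
  α_3 = 9: Horner steps 4 → 8, so m(9) = 8.
  α_4 = 5: Horner steps 4 → 5, so m(5) = 5.
  α_5 = 7: Horner steps 4 → 0, so m(7) = 0.
Codeword c = [3, 12, 8, 5, 0] ∈ F_13^5.


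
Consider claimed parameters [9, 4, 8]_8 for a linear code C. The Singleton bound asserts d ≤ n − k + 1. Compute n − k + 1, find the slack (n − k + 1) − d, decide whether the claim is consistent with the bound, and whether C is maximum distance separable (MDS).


Singleton RHS = n − k + 1 = 6, slack = -2, bound violated (no such code; not MDS).

Singleton bound: d ≤ n − k + 1.
Here n = 9, k = 4, so n − k + 1 = 6.
Given d = 8, check d ≤ 6: NO.
Slack = (n − k + 1) − d = -2.
The slack is negative: d = 8 exceeds n − k + 1 = 6 by 2, so the Singleton bound is violated and no linear [9, 4, 8]_8 code can exist. In particular it is not MDS (MDS requires d = n − k + 1 exactly).
Description: the claimed parameters are [9, 4, 8]_8; such a code would be impossible (violates the Singleton bound).


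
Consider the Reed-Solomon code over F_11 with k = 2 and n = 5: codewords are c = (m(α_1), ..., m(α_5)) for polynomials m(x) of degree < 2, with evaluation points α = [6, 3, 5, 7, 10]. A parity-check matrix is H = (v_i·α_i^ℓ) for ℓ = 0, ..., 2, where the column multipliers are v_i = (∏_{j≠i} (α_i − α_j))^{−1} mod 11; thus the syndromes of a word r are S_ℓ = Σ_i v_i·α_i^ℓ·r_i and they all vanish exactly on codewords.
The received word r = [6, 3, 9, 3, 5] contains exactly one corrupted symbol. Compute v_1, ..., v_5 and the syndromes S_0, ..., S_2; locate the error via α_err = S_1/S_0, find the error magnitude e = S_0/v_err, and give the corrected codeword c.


S = (7, 10, 8), error at position 2, error magnitude e = 10, c = [6, 4, 9, 3, 5].

Step 1: column multipliers v_i = (∏_{j≠i}(α_i − α_j))^{−1} mod 11.
  i = 1 (α = 6): (6−3)(6−5)(6−7)(6−10) = 3·1·(−1)·(−4) = 12 ≡ 1, so v_1 = 1^{−1} = 1 (mod 11).
  i = 2 (α = 3): (3−6)(3−5)(3−7)(3−10) = (−3)·(−2)·(−4)·(−7) = 168 ≡ 3, so v_2 = 3^{−1} = 4 (mod 11).
  i = 3 (α = 5): (5−6)(5−3)(5−7)(5−10) = (−1)·2·(−2)·(−5) = −20 ≡ 2, so v_3 = 2^{−1} = 6 (mod 11).
  i = 4 (α = 7): (7−6)(7−3)(7−5)(7−10) = 1·4·2·(−3) = −24 ≡ 9, so v_4 = 9^{−1} = 5 (mod 11).
  i = 5 (α = 10): (10−6)(10−3)(10−5)(10−7) = 4·7·5·3 = 420 ≡ 2, so v_5 = 2^{−1} = 6 (mod 11).
  v = [1, 4, 6, 5, 6].
Step 2: syndromes of r = [6, 3, 9, 3, 5] (all sums mod 11).
  S_0 = Σ v_i r_i = 1·6 + 4·3 + 6·9 + 5·3 + 6·5 = 117 ≡ 7.
  S_1 = Σ v_i α_i r_i = 1·6·6 + 4·3·3 + 6·5·9 + 5·7·3 + 6·10·5 = 747 ≡ 10.
  α_i^2 mod 11 = [3, 9, 3, 5, 1].
  S_2 = Σ v_i α_i^2 r_i = 1·3·6 + 4·9·3 + 6·3·9 + 5·5·3 + 6·1·5 = 393 ≡ 8.
  S = (7, 10, 8) ≠ 0, so r is not a codeword (an error is present).
Step 3: locate the error. For a single error e at position i, S_ℓ = v_i·e·α_i^ℓ, so α_err = S_1/S_0.
  S_0^{−1} = 7^{−1} = 8 (mod 11), so α_err = 10·8 = 80 ≡ 3 = α_2. Error position i = 2.
  Consistency check: S_2/S_1 = 8·10 = 80 ≡ 3 = α_err ✓ (single-error assumption holds).
Step 4: error magnitude e = S_0/v_2 = S_0·∏_{j≠2}(α_2 − α_j) = 7·3 = 21 ≡ 10 (mod 11).
Step 5: correct position 2: c_2 = r_2 − e = 3 − 10 ≡ 4 (mod 11). Hence c = [6, 4, 9, 3, 5].
  Check: interpolating c through the α_i gives m(x) = 2 + 8·x (degree < 2) with m(α_i) = c_i for every i, so c is indeed a codeword.


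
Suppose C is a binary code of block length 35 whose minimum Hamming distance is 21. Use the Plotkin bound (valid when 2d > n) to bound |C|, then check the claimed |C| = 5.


Plotkin bound M ≤ 6; given |C| = 5 ≤ bound (satisfied).

Check applicability: 2d = 42, n = 35.
2d − n = 7 > 0, so Plotkin applies.
Compute d/(2d−n) = 21/7 ≈ 3.0000.
⌊d/(2d−n)⌋ = 3.
Plotkin bound: M ≤ 2·3 = 6.
Given |C| = 5, check: satisfied.
This |C| is below the Plotkin bound.


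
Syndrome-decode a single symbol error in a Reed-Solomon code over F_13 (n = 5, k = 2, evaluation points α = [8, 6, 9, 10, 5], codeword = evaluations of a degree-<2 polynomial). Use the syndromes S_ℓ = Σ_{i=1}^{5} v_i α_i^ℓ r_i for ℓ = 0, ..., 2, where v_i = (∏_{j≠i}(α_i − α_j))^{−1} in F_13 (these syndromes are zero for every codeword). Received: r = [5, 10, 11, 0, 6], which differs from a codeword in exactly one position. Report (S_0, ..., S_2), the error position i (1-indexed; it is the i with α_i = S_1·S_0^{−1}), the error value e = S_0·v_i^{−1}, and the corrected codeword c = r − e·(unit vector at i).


S = (2, 5, 6), error at position 3, error magnitude e = 2, c = [5, 10, 9, 0, 6].

Step 1: column multipliers v_i = (∏_{j≠i}(α_i − α_j))^{−1} mod 13.
  i = 1 (α = 8): (8−6)(8−9)(8−10)(8−5) = 2·(−1)·(−2)·3 = 12 ≡ 12, so v_1 = 12^{−1} = 12 (mod 13).
  i = 2 (α = 6): (6−8)(6−9)(6−10)(6−5) = (−2)·(−3)·(−4)·1 = −24 ≡ 2, so v_2 = 2^{−1} = 7 (mod 13).
  i = 3 (α = 9): (9−8)(9−6)(9−10)(9−5) = 1·3·(−1)·4 = −12 ≡ 1, so v_3 = 1^{−1} = 1 (mod 13).
  i = 4 (α = 10): (10−8)(10−6)(10−9)(10−5) = 2·4·1·5 = 40 ≡ 1, so v_4 = 1^{−1} = 1 (mod 13).
  i = 5 (α = 5): (5−8)(5−6)(5−9)(5−10) = (−3)·(−1)·(−4)·(−5) = 60 ≡ 8, so v_5 = 8^{−1} = 5 (mod 13).
  v = [12, 7, 1, 1, 5].
Step 2: syndromes of r = [5, 10, 11, 0, 6] (all sums mod 13).
  S_0 = Σ v_i r_i = 12·5 + 7·10 + 1·11 + 1·0 + 5·6 = 171 ≡ 2.
  S_1 = Σ v_i α_i r_i = 12·8·5 + 7·6·10 + 1·9·11 + 1·10·0 + 5·5·6 = 1149 ≡ 5.
  α_i^2 mod 13 = [12, 10, 3, 9, 12].
  S_2 = Σ v_i α_i^2 r_i = 12·12·5 + 7·10·10 + 1·3·11 + 1·9·0 + 5·12·6 = 1813 ≡ 6.
  S = (2, 5, 6) ≠ 0, so r is not a codeword (an error is present).
Step 3: locate the error. For a single error e at position i, S_ℓ = v_i·e·α_i^ℓ, so α_err = S_1/S_0.
  S_0^{−1} = 2^{−1} = 7 (mod 13), so α_err = 5·7 = 35 ≡ 9 = α_3. Error position i = 3.
  Consistency check: S_2/S_1 = 6·8 = 48 ≡ 9 = α_err ✓ (single-error assumption holds).
Step 4: error magnitude e = S_0/v_3 = S_0·∏_{j≠3}(α_3 − α_j) = 2·1 = 2 ≡ 2 (mod 13).
Step 5: correct position 3: c_3 = r_3 − e = 11 − 2 ≡ 9 (mod 13). Hence c = [5, 10, 9, 0, 6].
  Check: interpolating c through the α_i gives m(x) = 12 + 4·x (degree < 2) with m(α_i) = c_i for every i, so c is indeed a codeword.


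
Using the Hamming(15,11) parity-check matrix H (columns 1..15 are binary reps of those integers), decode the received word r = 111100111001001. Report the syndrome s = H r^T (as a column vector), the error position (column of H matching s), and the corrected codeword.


s = (0, 0, 0, 1)^T, error position = 1, corrected codeword c = 011100111001001

Compute s = H r^T mod 2 one row at a time:
  s_1 = 1 + 1 + 0 + 0 + 1 + 0 + 0 + 1 = 4 ≡ 0 (mod 2).
  s_2 = 1 + 0 + 0 + 1 + 1 + 0 + 0 + 1 = 4 ≡ 0 (mod 2).
  s_3 = 1 + 1 + 0 + 1 + 0 + 0 + 0 + 1 = 4 ≡ 0 (mod 2).
  s_4 = 1 + 1 + 0 + 1 + 1 + 0 + 0 + 1 = 5 ≡ 1 (mod 2).
s = (0, 0, 0, 1)^T — this equals column 1 of H (binary 0001), so error is at position 1.
Correct: flip bit 1 of r = 111100111001001 to get c = 011100111001001.


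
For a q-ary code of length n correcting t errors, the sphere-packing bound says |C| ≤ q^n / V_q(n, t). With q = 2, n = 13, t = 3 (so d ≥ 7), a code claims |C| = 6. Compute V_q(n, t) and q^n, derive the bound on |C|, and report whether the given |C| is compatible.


V_q(n, t) = 378, q^n = 8192, Hamming bound = 21, |C| = 6 ≤ bound (satisfied).

Step 1: Compute V_q(n, t) = Σ_{j=0}^3 C(n, j) (q−1)^j.
  j = 0: C(13,0)·(1)^0 = 1·1 = 1.
  j = 1: C(13,1)·(1)^1 = 13·1 = 13.
  j = 2: C(13,2)·(1)^2 = 78·1 = 78.
  j = 3: C(13,3)·(1)^3 = 286·1 = 286.
  V_q(n, t) = 1 + 13 + 78 + 286 = 378.
Step 2: q^n = 2^13 = 8192.
Step 3: Hamming bound ⌊q^n / V_q(n,t)⌋ = ⌊8192/378⌋ = 21.
Step 4: Compare |C| = 6 to 21: satisfied.
The claimed |C| lies below the Hamming bound.


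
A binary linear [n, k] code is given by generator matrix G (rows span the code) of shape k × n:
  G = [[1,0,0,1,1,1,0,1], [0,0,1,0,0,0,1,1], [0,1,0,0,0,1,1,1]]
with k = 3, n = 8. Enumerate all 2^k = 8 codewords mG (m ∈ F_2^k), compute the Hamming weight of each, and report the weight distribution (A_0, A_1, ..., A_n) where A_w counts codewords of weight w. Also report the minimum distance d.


Weight distribution: A_0 = 1, A_3 = 2, A_4 = 1, A_5 = 2, A_6 = 2. Minimum distance d = 3.

Enumerate all 2^3 = 8 messages m ∈ F_2^3.
For each, compute codeword c = mG in F_2^8, then tally its weight.
  m = 000 → c = 00000000, weight = 0.
  m = 100 → c = 10011101, weight = 5.
  m = 010 → c = 00100011, weight = 3.
  m = 110 → c = 10111110, weight = 6.
  m = 001 → c = 01000111, weight = 4.
  m = 101 → c = 11011010, weight = 5.
  m = 011 → c = 01100100, weight = 3.
  m = 111 → c = 11111001, weight = 6.
Tally weights:
  weight 0: 1 codewords.
  weight 3: 2 codewords.
  weight 4: 1 codewords.
  weight 5: 2 codewords.
  weight 6: 2 codewords.
Minimum distance d = smallest w > 0 with A_w > 0 = 3.
Sanity: Σ A_w = 8 = 2^3 = 8 ✓.


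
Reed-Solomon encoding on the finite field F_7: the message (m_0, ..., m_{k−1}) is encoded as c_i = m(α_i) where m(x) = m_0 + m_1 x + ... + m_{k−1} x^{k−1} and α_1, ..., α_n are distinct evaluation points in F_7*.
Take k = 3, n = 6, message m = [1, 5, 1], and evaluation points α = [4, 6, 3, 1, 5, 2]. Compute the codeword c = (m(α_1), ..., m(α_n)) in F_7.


c = [2, 4, 4, 0, 2, 1]

Message polynomial: m(x) = 1 + 5·x + 1·x^2 (mod 7).
For each evaluation point α_i, compute m(α_i) mod 7:
  α_1 = 4: Horner steps 1 → 2 → 2, so m(4) = 2.
  α_2 = 6: Horner steps 1 → 4 → 4, so m(6) = 4.
  α_3 = 3: Horner steps 1 → 1 → 4, so m(3) = 4.
  α_4 = 1: Horner steps 1 → 6 → 0, so m(1) = 0.
  α_5 = 5: Horner steps 1 → 3 → 2, so m(5) = 2.
  α_6 = 2: Horner steps 1 → 0 → 1, so m(2) = 1.
Codeword c = [2, 4, 4, 0, 2, 1] ∈ F_7^6.


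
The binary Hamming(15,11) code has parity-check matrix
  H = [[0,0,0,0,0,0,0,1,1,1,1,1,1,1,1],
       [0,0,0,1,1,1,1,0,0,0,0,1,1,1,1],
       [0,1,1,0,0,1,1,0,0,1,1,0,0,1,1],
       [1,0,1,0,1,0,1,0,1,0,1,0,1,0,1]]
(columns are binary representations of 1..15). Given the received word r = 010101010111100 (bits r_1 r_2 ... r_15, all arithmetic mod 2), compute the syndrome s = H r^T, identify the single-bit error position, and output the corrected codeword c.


s = (1, 0, 0, 0)^T, error position = 8, corrected codeword c = 010101000111100

Compute s = H r^T mod 2 one row at a time:
  s_1 = 1 + 0 + 1 + 1 + 1 + 1 + 0 + 0 = 5 ≡ 1 (mod 2).
  s_2 = 1 + 0 + 1 + 0 + 1 + 1 + 0 + 0 = 4 ≡ 0 (mod 2).
  s_3 = 1 + 0 + 1 + 0 + 1 + 1 + 0 + 0 = 4 ≡ 0 (mod 2).
  s_4 = 0 + 0 + 0 + 0 + 0 + 1 + 1 + 0 = 2 ≡ 0 (mod 2).
s = (1, 0, 0, 0)^T — this equals column 8 of H (binary 1000), so error is at position 8.
Correct: flip bit 8 of r = 010101010111100 to get c = 010101000111100.


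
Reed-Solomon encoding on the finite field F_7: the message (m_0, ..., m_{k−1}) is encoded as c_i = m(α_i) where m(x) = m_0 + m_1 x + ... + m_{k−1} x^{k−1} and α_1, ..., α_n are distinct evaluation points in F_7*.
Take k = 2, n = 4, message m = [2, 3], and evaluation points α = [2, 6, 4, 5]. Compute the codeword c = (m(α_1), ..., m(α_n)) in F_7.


c = [1, 6, 0, 3]

Message polynomial: m(x) = 2 + 3·x (mod 7).
For each evaluation point α_i, compute m(α_i) mod 7:
  α_1 = 2: Horner steps 3 → 1, so m(2) = 1.
  α_2 = 6: Horner steps 3 → 6, so m(6) = 6.
  α_3 = 4: Horner steps 3 → 0, so m(4) = 0.
  α_4 = 5: Horner steps 3 → 3, so m(5) = 3.
Codeword c = [1, 6, 0, 3] ∈ F_7^4.


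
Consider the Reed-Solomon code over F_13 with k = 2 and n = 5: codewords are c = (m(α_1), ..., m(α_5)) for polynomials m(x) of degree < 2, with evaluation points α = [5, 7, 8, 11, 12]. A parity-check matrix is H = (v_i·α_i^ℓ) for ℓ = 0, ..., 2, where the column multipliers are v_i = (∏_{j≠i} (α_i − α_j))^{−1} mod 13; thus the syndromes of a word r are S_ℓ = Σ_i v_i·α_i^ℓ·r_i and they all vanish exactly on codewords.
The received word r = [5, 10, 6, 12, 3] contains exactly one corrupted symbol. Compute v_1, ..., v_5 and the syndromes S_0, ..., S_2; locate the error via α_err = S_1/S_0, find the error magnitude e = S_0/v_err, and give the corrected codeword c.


S = (3, 7, 12), error at position 4, error magnitude e = 5, c = [5, 10, 6, 7, 3].

Step 1: column multipliers v_i = (∏_{j≠i}(α_i − α_j))^{−1} mod 13.
  i = 1 (α = 5): (5−7)(5−8)(5−11)(5−12) = (−2)·(−3)·(−6)·(−7) = 252 ≡ 5, so v_1 = 5^{−1} = 8 (mod 13).
  i = 2 (α = 7): (7−5)(7−8)(7−11)(7−12) = 2·(−1)·(−4)·(−5) = −40 ≡ 12, so v_2 = 12^{−1} = 12 (mod 13).
  i = 3 (α = 8): (8−5)(8−7)(8−11)(8−12) = 3·1·(−3)·(−4) = 36 ≡ 10, so v_3 = 10^{−1} = 4 (mod 13).
  i = 4 (α = 11): (11−5)(11−7)(11−8)(11−12) = 6·4·3·(−1) = −72 ≡ 6, so v_4 = 6^{−1} = 11 (mod 13).
  i = 5 (α = 12): (12−5)(12−7)(12−8)(12−11) = 7·5·4·1 = 140 ≡ 10, so v_5 = 10^{−1} = 4 (mod 13).
  v = [8, 12, 4, 11, 4].
Step 2: syndromes of r = [5, 10, 6, 12, 3] (all sums mod 13).
  S_0 = Σ v_i r_i = 8·5 + 12·10 + 4·6 + 11·12 + 4·3 = 328 ≡ 3.
  S_1 = Σ v_i α_i r_i = 8·5·5 + 12·7·10 + 4·8·6 + 11·11·12 + 4·12·3 = 2828 ≡ 7.
  α_i^2 mod 13 = [12, 10, 12, 4, 1].
  S_2 = Σ v_i α_i^2 r_i = 8·12·5 + 12·10·10 + 4·12·6 + 11·4·12 + 4·1·3 = 2508 ≡ 12.
  S = (3, 7, 12) ≠ 0, so r is not a codeword (an error is present).
Step 3: locate the error. For a single error e at position i, S_ℓ = v_i·e·α_i^ℓ, so α_err = S_1/S_0.
  S_0^{−1} = 3^{−1} = 9 (mod 13), so α_err = 7·9 = 63 ≡ 11 = α_4. Error position i = 4.
  Consistency check: S_2/S_1 = 12·2 = 24 ≡ 11 = α_err ✓ (single-error assumption holds).
Step 4: error magnitude e = S_0/v_4 = S_0·∏_{j≠4}(α_4 − α_j) = 3·6 = 18 ≡ 5 (mod 13).
Step 5: correct position 4: c_4 = r_4 − e = 12 − 5 ≡ 7 (mod 13). Hence c = [5, 10, 6, 7, 3].
  Check: interpolating c through the α_i gives m(x) = 12 + 9·x (degree < 2) with m(α_i) = c_i for every i, so c is indeed a codeword.


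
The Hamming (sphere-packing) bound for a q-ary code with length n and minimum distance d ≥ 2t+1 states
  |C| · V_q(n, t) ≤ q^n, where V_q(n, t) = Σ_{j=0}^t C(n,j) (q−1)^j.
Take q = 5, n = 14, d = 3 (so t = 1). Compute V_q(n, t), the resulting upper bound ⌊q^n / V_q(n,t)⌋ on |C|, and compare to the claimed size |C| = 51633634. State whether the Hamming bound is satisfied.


V_q(n, t) = 57, q^n = 6103515625, Hamming bound = 107079221, |C| = 51633634 ≤ bound (satisfied).

Step 1: Compute V_q(n, t) = Σ_{j=0}^1 C(n, j) (q−1)^j.
  j = 0: C(14,0)·(4)^0 = 1·1 = 1.
  j = 1: C(14,1)·(4)^1 = 14·4 = 56.
  V_q(n, t) = 1 + 56 = 57.
Step 2: q^n = 5^14 = 6103515625.
Step 3: Hamming bound ⌊q^n / V_q(n,t)⌋ = ⌊6103515625/57⌋ = 107079221.
Step 4: Compare |C| = 51633634 to 107079221: satisfied.
The claimed |C| lies below the Hamming bound.


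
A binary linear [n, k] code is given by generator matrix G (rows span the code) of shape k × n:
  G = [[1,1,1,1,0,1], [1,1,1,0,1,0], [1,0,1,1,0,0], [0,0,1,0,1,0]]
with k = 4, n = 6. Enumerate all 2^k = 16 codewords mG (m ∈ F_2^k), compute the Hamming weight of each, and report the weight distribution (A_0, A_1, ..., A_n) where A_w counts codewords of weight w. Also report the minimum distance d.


Weight distribution: A_0 = 1, A_2 = 4, A_3 = 6, A_4 = 3, A_5 = 2. Minimum distance d = 2.

Enumerate all 2^4 = 16 messages m ∈ F_2^4.
For each, compute codeword c = mG in F_2^6, then tally its weight.
  m = 0000 → c = 000000, weight = 0.
  m = 1000 → c = 111101, weight = 5.
  m = 0100 → c = 111010, weight = 4.
  m = 1100 → c = 000111, weight = 3.
  m = 0010 → c = 101100, weight = 3.
  m = 1010 → c = 010001, weight = 2.
  m = 0110 → c = 010110, weight = 3.
  m = 1110 → c = 101011, weight = 4.
  m = 0001 → c = 001010, weight = 2.
  m = 1001 → c = 110111, weight = 5.
  m = 0101 → c = 110000, weight = 2.
  m = 1101 → c = 001101, weight = 3.
  m = 0011 → c = 100110, weight = 3.
  m = 1011 → c = 011011, weight = 4.
  m = 0111 → c = 011100, weight = 3.
  m = 1111 → c = 100001, weight = 2.
Tally weights:
  weight 0: 1 codewords.
  weight 2: 4 codewords.
  weight 3: 6 codewords.
  weight 4: 3 codewords.
  weight 5: 2 codewords.
Minimum distance d = smallest w > 0 with A_w > 0 = 2.
Sanity: Σ A_w = 16 = 2^4 = 16 ✓.


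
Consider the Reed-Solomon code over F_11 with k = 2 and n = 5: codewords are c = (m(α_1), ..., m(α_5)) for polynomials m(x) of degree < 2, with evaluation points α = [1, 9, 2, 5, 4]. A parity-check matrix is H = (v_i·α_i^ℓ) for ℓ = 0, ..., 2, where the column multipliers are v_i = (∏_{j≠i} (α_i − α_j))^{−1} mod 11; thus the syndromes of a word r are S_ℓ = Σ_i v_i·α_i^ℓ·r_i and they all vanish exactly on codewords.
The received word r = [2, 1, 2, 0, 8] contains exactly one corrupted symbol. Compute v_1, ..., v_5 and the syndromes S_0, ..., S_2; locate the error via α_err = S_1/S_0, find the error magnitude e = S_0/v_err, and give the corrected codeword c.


S = (10, 10, 10), error at position 1, error magnitude e = 3, c = [10, 1, 2, 0, 8].

Step 1: column multipliers v_i = (∏_{j≠i}(α_i − α_j))^{−1} mod 11.
  i = 1 (α = 1): (1−9)(1−2)(1−5)(1−4) = (−8)·(−1)·(−4)·(−3) = 96 ≡ 8, so v_1 = 8^{−1} = 7 (mod 11).
  i = 2 (α = 9): (9−1)(9−2)(9−5)(9−4) = 8·7·4·5 = 1120 ≡ 9, so v_2 = 9^{−1} = 5 (mod 11).
  i = 3 (α = 2): (2−1)(2−9)(2−5)(2−4) = 1·(−7)·(−3)·(−2) = −42 ≡ 2, so v_3 = 2^{−1} = 6 (mod 11).
  i = 4 (α = 5): (5−1)(5−9)(5−2)(5−4) = 4·(−4)·3·1 = −48 ≡ 7, so v_4 = 7^{−1} = 8 (mod 11).
  i = 5 (α = 4): (4−1)(4−9)(4−2)(4−5) = 3·(−5)·2·(−1) = 30 ≡ 8, so v_5 = 8^{−1} = 7 (mod 11).
  v = [7, 5, 6, 8, 7].
Step 2: syndromes of r = [2, 1, 2, 0, 8] (all sums mod 11).
  S_0 = Σ v_i r_i = 7·2 + 5·1 + 6·2 + 8·0 + 7·8 = 87 ≡ 10.
  S_1 = Σ v_i α_i r_i = 7·1·2 + 5·9·1 + 6·2·2 + 8·5·0 + 7·4·8 = 307 ≡ 10.
  α_i^2 mod 11 = [1, 4, 4, 3, 5].
  S_2 = Σ v_i α_i^2 r_i = 7·1·2 + 5·4·1 + 6·4·2 + 8·3·0 + 7·5·8 = 362 ≡ 10.
  S = (10, 10, 10) ≠ 0, so r is not a codeword (an error is present).
Step 3: locate the error. For a single error e at position i, S_ℓ = v_i·e·α_i^ℓ, so α_err = S_1/S_0.
  S_0^{−1} = 10^{−1} = 10 (mod 11), so α_err = 10·10 = 100 ≡ 1 = α_1. Error position i = 1.
  Consistency check: S_2/S_1 = 10·10 = 100 ≡ 1 = α_err ✓ (single-error assumption holds).
Step 4: error magnitude e = S_0/v_1 = S_0·∏_{j≠1}(α_1 − α_j) = 10·8 = 80 ≡ 3 (mod 11).
Step 5: correct position 1: c_1 = r_1 − e = 2 − 3 ≡ 10 (mod 11). Hence c = [10, 1, 2, 0, 8].
  Check: interpolating c through the α_i gives m(x) = 7 + 3·x (degree < 2) with m(α_i) = c_i for every i, so c is indeed a codeword.


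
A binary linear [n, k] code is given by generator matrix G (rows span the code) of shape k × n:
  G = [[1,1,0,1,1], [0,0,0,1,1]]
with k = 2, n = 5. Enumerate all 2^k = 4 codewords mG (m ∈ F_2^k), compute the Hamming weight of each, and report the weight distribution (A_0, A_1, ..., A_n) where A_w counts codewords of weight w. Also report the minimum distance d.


Weight distribution: A_0 = 1, A_2 = 2, A_4 = 1. Minimum distance d = 2.

Enumerate all 2^2 = 4 messages m ∈ F_2^2.
For each, compute codeword c = mG in F_2^5, then tally its weight.
  m = 00 → c = 00000, weight = 0.
  m = 10 → c = 11011, weight = 4.
  m = 01 → c = 00011, weight = 2.
  m = 11 → c = 11000, weight = 2.
Tally weights:
  weight 0: 1 codewords.
  weight 2: 2 codewords.
  weight 4: 1 codewords.
Minimum distance d = smallest w > 0 with A_w > 0 = 2.
Sanity: Σ A_w = 4 = 2^2 = 4 ✓.


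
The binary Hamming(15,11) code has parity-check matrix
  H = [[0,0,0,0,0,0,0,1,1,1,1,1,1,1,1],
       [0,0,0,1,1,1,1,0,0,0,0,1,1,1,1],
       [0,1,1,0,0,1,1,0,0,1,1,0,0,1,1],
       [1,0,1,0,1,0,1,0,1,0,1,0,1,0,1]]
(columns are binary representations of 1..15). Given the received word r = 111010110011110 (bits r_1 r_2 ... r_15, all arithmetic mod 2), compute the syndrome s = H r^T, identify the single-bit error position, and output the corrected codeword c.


s = (1, 1, 1, 0)^T, error position = 14, corrected codeword c = 111010110011100

Compute s = H r^T mod 2 one row at a time:
  s_1 = 1 + 0 + 0 + 1 + 1 + 1 + 1 + 0 = 5 ≡ 1 (mod 2).
  s_2 = 0 + 1 + 0 + 1 + 1 + 1 + 1 + 0 = 5 ≡ 1 (mod 2).
  s_3 = 1 + 1 + 0 + 1 + 0 + 1 + 1 + 0 = 5 ≡ 1 (mod 2).
  s_4 = 1 + 1 + 1 + 1 + 0 + 1 + 1 + 0 = 6 ≡ 0 (mod 2).
s = (1, 1, 1, 0)^T — this equals column 14 of H (binary 1110), so error is at position 14.
Correct: flip bit 14 of r = 111010110011110 to get c = 111010110011100.


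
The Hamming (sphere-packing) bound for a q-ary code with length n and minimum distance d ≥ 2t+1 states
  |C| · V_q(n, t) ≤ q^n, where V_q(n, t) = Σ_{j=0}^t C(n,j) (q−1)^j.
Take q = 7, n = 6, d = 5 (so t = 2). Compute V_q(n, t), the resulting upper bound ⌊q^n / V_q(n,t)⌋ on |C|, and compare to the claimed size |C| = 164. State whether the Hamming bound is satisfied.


V_q(n, t) = 577, q^n = 117649, Hamming bound = 203, |C| = 164 ≤ bound (satisfied).

Step 1: Compute V_q(n, t) = Σ_{j=0}^2 C(n, j) (q−1)^j.
  j = 0: C(6,0)·(6)^0 = 1·1 = 1.
  j = 1: C(6,1)·(6)^1 = 6·6 = 36.
  j = 2: C(6,2)·(6)^2 = 15·36 = 540.
  V_q(n, t) = 1 + 36 + 540 = 577.
Step 2: q^n = 7^6 = 117649.
Step 3: Hamming bound ⌊q^n / V_q(n,t)⌋ = ⌊117649/577⌋ = 203.
Step 4: Compare |C| = 164 to 203: satisfied.
The claimed |C| lies below the Hamming bound.


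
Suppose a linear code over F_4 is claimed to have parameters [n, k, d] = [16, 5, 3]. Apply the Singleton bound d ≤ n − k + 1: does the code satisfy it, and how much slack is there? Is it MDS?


Singleton RHS = n − k + 1 = 12, slack = 9, bound satisfied, not MDS.

Singleton bound: d ≤ n − k + 1.
Here n = 16, k = 5, so n − k + 1 = 12.
Given d = 3, check d ≤ 12: YES.
Slack = (n − k + 1) − d = 9.
The code is NOT MDS (slack = 9 > 0).
Description: the claimed parameters are [16, 5, 3]_4; such a code would be non-MDS.


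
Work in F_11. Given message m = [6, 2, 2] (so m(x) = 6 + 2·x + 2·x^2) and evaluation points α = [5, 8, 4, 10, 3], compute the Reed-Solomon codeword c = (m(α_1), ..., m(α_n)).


c = [0, 7, 2, 6, 8]

Message polynomial: m(x) = 6 + 2·x + 2·x^2 (mod 11).
For each evaluation point α_i, compute m(α_i) mod 11:
  α_1 = 5: Horner steps 2 → 1 → 0, so m(5) = 0.
  α_2 = 8: Horner steps 2 → 7 → 7, so m(8) = 7.
  α_3 = 4: Horner steps 2 → 10 → 2, so m(4) = 2.
  α_4 = 10: Horner steps 2 → 0 → 6, so m(10) = 6.
  α_5 = 3: Horner steps 2 → 8 → 8, so m(3) = 8.
Codeword c = [0, 7, 2, 6, 8] ∈ F_11^5.


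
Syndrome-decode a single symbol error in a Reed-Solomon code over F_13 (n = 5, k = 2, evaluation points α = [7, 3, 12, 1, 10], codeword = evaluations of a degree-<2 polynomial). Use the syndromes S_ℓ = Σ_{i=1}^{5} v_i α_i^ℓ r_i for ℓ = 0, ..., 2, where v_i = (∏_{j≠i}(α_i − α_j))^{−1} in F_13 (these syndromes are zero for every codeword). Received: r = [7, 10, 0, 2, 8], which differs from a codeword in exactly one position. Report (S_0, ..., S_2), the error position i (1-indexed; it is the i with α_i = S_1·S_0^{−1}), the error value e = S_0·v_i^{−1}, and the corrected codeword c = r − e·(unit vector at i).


S = (2, 2, 2), error at position 4, error magnitude e = 10, c = [7, 10, 0, 5, 8].

Step 1: column multipliers v_i = (∏_{j≠i}(α_i − α_j))^{−1} mod 13.
  i = 1 (α = 7): (7−3)(7−12)(7−1)(7−10) = 4·(−5)·6·(−3) = 360 ≡ 9, so v_1 = 9^{−1} = 3 (mod 13).
  i = 2 (α = 3): (3−7)(3−12)(3−1)(3−10) = (−4)·(−9)·2·(−7) = −504 ≡ 3, so v_2 = 3^{−1} = 9 (mod 13).
  i = 3 (α = 12): (12−7)(12−3)(12−1)(12−10) = 5·9·11·2 = 990 ≡ 2, so v_3 = 2^{−1} = 7 (mod 13).
  i = 4 (α = 1): (1−7)(1−3)(1−12)(1−10) = (−6)·(−2)·(−11)·(−9) = 1188 ≡ 5, so v_4 = 5^{−1} = 8 (mod 13).
  i = 5 (α = 10): (10−7)(10−3)(10−12)(10−1) = 3·7·(−2)·9 = −378 ≡ 12, so v_5 = 12^{−1} = 12 (mod 13).
  v = [3, 9, 7, 8, 12].
Step 2: syndromes of r = [7, 10, 0, 2, 8] (all sums mod 13).
  S_0 = Σ v_i r_i = 3·7 + 9·10 + 7·0 + 8·2 + 12·8 = 223 ≡ 2.
  S_1 = Σ v_i α_i r_i = 3·7·7 + 9·3·10 + 7·12·0 + 8·1·2 + 12·10·8 = 1393 ≡ 2.
  α_i^2 mod 13 = [10, 9, 1, 1, 9].
  S_2 = Σ v_i α_i^2 r_i = 3·10·7 + 9·9·10 + 7·1·0 + 8·1·2 + 12·9·8 = 1900 ≡ 2.
  S = (2, 2, 2) ≠ 0, so r is not a codeword (an error is present).
Step 3: locate the error. For a single error e at position i, S_ℓ = v_i·e·α_i^ℓ, so α_err = S_1/S_0.
  S_0^{−1} = 2^{−1} = 7 (mod 13), so α_err = 2·7 = 14 ≡ 1 = α_4. Error position i = 4.
  Consistency check: S_2/S_1 = 2·7 = 14 ≡ 1 = α_err ✓ (single-error assumption holds).
Step 4: error magnitude e = S_0/v_4 = S_0·∏_{j≠4}(α_4 − α_j) = 2·5 = 10 ≡ 10 (mod 13).
Step 5: correct position 4: c_4 = r_4 − e = 2 − 10 ≡ 5 (mod 13). Hence c = [7, 10, 0, 5, 8].
  Check: interpolating c through the α_i gives m(x) = 9 + 9·x (degree < 2) with m(α_i) = c_i for every i, so c is indeed a codeword.


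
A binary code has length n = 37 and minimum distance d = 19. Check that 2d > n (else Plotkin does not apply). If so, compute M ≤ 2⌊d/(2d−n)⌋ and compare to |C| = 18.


Plotkin bound M ≤ 38; given |C| = 18 ≤ bound (satisfied).

Check applicability: 2d = 38, n = 37.
2d − n = 1 > 0, so Plotkin applies.
Compute d/(2d−n) = 19/1 ≈ 19.0000.
⌊d/(2d−n)⌋ = 19.
Plotkin bound: M ≤ 2·19 = 38.
Given |C| = 18, check: satisfied.
This |C| is below the Plotkin bound.


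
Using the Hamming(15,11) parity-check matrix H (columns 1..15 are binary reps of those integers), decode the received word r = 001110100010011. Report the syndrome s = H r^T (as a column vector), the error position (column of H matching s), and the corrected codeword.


s = (1, 1, 1, 1)^T, error position = 15, corrected codeword c = 001110100010010

Compute s = H r^T mod 2 one row at a time:
  s_1 = 0 + 0 + 0 + 1 + 0 + 0 + 1 + 1 = 3 ≡ 1 (mod 2).
  s_2 = 1 + 1 + 0 + 1 + 0 + 0 + 1 + 1 = 5 ≡ 1 (mod 2).
  s_3 = 0 + 1 + 0 + 1 + 0 + 1 + 1 + 1 = 5 ≡ 1 (mod 2).
  s_4 = 0 + 1 + 1 + 1 + 0 + 1 + 0 + 1 = 5 ≡ 1 (mod 2).
s = (1, 1, 1, 1)^T — this equals column 15 of H (binary 1111), so error is at position 15.
Correct: flip bit 15 of r = 001110100010011 to get c = 001110100010010.


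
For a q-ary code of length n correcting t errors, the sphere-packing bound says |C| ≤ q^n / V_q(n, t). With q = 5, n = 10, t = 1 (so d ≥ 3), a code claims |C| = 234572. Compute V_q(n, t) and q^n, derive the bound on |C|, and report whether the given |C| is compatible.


V_q(n, t) = 41, q^n = 9765625, Hamming bound = 238185, |C| = 234572 ≤ bound (satisfied).

Step 1: Compute V_q(n, t) = Σ_{j=0}^1 C(n, j) (q−1)^j.
  j = 0: C(10,0)·(4)^0 = 1·1 = 1.
  j = 1: C(10,1)·(4)^1 = 10·4 = 40.
  V_q(n, t) = 1 + 40 = 41.
Step 2: q^n = 5^10 = 9765625.
Step 3: Hamming bound ⌊q^n / V_q(n,t)⌋ = ⌊9765625/41⌋ = 238185.
Step 4: Compare |C| = 234572 to 238185: satisfied.
The claimed |C| lies below the Hamming bound.


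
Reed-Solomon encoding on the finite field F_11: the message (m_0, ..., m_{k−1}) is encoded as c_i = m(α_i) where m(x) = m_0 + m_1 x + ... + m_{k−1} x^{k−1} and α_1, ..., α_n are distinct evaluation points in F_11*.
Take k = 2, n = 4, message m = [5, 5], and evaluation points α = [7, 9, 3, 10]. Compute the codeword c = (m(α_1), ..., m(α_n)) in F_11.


c = [7, 6, 9, 0]

Message polynomial: m(x) = 5 + 5·x (mod 11).
For each evaluation point α_i, compute m(α_i) mod 11:
  α_1 = 7: Horner steps 5 → 7, so m(7) = 7.
  α_2 = 9: Horner steps 5 → 6, so m(9) = 6.
  α_3 = 3: Horner steps 5 → 9, so m(3) = 9.
  α_4 = 10: Horner steps 5 → 0, so m(10) = 0.
Codeword c = [7, 6, 9, 0] ∈ F_11^4.


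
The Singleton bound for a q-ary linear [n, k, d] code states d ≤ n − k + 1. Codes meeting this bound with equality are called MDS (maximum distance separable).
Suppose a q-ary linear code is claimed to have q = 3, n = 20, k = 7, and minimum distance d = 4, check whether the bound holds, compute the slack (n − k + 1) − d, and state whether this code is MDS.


Singleton RHS = n − k + 1 = 14, slack = 10, bound satisfied, not MDS.

Singleton bound: d ≤ n − k + 1.
Here n = 20, k = 7, so n − k + 1 = 14.
Given d = 4, check d ≤ 14: YES.
Slack = (n − k + 1) − d = 10.
The code is NOT MDS (slack = 10 > 0).
Description: the claimed parameters are [20, 7, 4]_3; such a code would be non-MDS.


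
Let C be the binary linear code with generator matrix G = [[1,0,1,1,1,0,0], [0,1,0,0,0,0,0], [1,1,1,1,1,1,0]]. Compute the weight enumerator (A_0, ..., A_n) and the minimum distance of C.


Weight distribution: A_0 = 1, A_1 = 2, A_2 = 1, A_4 = 1, A_5 = 2, A_6 = 1. Minimum distance d = 1.

Enumerate all 2^3 = 8 messages m ∈ F_2^3.
For each, compute codeword c = mG in F_2^7, then tally its weight.
  m = 000 → c = 0000000, weight = 0.
  m = 100 → c = 1011100, weight = 4.
  m = 010 → c = 0100000, weight = 1.
  m = 110 → c = 1111100, weight = 5.
  m = 001 → c = 1111110, weight = 6.
  m = 101 → c = 0100010, weight = 2.
  m = 011 → c = 1011110, weight = 5.
  m = 111 → c = 0000010, weight = 1.
Tally weights:
  weight 0: 1 codewords.
  weight 1: 2 codewords.
  weight 2: 1 codewords.
  weight 4: 1 codewords.
  weight 5: 2 codewords.
  weight 6: 1 codewords.
Minimum distance d = smallest w > 0 with A_w > 0 = 1.
Sanity: Σ A_w = 8 = 2^3 = 8 ✓.


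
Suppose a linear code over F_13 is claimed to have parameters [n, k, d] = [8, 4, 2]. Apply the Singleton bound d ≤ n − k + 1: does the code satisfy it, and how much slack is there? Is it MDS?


Singleton RHS = n − k + 1 = 5, slack = 3, bound satisfied, not MDS.

Singleton bound: d ≤ n − k + 1.
Here n = 8, k = 4, so n − k + 1 = 5.
Given d = 2, check d ≤ 5: YES.
Slack = (n − k + 1) − d = 3.
The code is NOT MDS (slack = 3 > 0).
Description: the claimed parameters are [8, 4, 2]_13; such a code would be non-MDS.


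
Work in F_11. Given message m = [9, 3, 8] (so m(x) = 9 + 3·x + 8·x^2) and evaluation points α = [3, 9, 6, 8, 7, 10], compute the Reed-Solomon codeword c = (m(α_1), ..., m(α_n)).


c = [2, 2, 7, 6, 4, 3]

Message polynomial: m(x) = 9 + 3·x + 8·x^2 (mod 11).
For each evaluation point α_i, compute m(α_i) mod 11:
  α_1 = 3: Horner steps 8 → 5 → 2, so m(3) = 2.
  α_2 = 9: Horner steps 8 → 9 → 2, so m(9) = 2.
  α_3 = 6: Horner steps 8 → 7 → 7, so m(6) = 7.
  α_4 = 8: Horner steps 8 → 1 → 6, so m(8) = 6.
  α_5 = 7: Horner steps 8 → 4 → 4, so m(7) = 4.
  α_6 = 10: Horner steps 8 → 6 → 3, so m(10) = 3.
Codeword c = [2, 2, 7, 6, 4, 3] ∈ F_11^6.


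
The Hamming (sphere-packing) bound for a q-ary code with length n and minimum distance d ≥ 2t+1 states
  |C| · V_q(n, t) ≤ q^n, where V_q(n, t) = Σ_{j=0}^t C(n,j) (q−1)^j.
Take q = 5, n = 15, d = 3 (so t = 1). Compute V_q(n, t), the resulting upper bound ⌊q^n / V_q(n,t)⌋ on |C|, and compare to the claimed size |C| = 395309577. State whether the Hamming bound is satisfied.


V_q(n, t) = 61, q^n = 30517578125, Hamming bound = 500288165, |C| = 395309577 ≤ bound (satisfied).

Step 1: Compute V_q(n, t) = Σ_{j=0}^1 C(n, j) (q−1)^j.
  j = 0: C(15,0)·(4)^0 = 1·1 = 1.
  j = 1: C(15,1)·(4)^1 = 15·4 = 60.
  V_q(n, t) = 1 + 60 = 61.
Step 2: q^n = 5^15 = 30517578125.
Step 3: Hamming bound ⌊q^n / V_q(n,t)⌋ = ⌊30517578125/61⌋ = 500288165.
Step 4: Compare |C| = 395309577 to 500288165: satisfied.
The claimed |C| lies below the Hamming bound.


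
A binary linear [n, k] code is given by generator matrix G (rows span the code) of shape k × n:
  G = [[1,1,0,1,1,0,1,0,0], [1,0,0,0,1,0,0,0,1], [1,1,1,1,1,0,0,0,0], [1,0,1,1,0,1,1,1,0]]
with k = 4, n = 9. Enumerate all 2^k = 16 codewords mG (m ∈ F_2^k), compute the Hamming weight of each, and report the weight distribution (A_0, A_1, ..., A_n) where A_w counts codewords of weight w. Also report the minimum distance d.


Weight distribution: A_0 = 1, A_2 = 1, A_3 = 1, A_4 = 3, A_5 = 6, A_6 = 3, A_7 = 1. Minimum distance d = 2.

Enumerate all 2^4 = 16 messages m ∈ F_2^4.
For each, compute codeword c = mG in F_2^9, then tally its weight.
  m = 0000 → c = 000000000, weight = 0.
  m = 1000 → c = 110110100, weight = 5.
  m = 0100 → c = 100010001, weight = 3.
  m = 1100 → c = 010100101, weight = 4.
  m = 0010 → c = 111110000, weight = 5.
  m = 1010 → c = 001000100, weight = 2.
  m = 0110 → c = 011100001, weight = 4.
  m = 1110 → c = 101010101, weight = 5.
  m = 0001 → c = 101101110, weight = 6.
  m = 1001 → c = 011011010, weight = 5.
  m = 0101 → c = 001111111, weight = 7.
  m = 1101 → c = 111001011, weight = 6.
  m = 0011 → c = 010011110, weight = 5.
  m = 1011 → c = 100101010, weight = 4.
  m = 0111 → c = 110001111, weight = 6.
  m = 1111 → c = 000111011, weight = 5.
Tally weights:
  weight 0: 1 codewords.
  weight 2: 1 codewords.
  weight 3: 1 codewords.
  weight 4: 3 codewords.
  weight 5: 6 codewords.
  weight 6: 3 codewords.
  weight 7: 1 codewords.
Minimum distance d = smallest w > 0 with A_w > 0 = 2.
Sanity: Σ A_w = 16 = 2^4 = 16 ✓.


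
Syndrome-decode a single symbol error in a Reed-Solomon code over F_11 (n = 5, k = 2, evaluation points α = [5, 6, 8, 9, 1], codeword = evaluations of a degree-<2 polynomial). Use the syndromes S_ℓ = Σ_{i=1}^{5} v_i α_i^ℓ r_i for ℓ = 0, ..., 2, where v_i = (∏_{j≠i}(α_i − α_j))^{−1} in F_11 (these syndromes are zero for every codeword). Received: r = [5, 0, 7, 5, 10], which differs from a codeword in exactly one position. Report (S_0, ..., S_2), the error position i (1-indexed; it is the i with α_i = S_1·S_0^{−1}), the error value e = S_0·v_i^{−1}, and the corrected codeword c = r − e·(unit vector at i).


S = (2, 10, 6), error at position 1, error magnitude e = 3, c = [2, 0, 7, 5, 10].

Step 1: column multipliers v_i = (∏_{j≠i}(α_i − α_j))^{−1} mod 11.
  i = 1 (α = 5): (5−6)(5−8)(5−9)(5−1) = (−1)·(−3)·(−4)·4 = −48 ≡ 7, so v_1 = 7^{−1} = 8 (mod 11).
  i = 2 (α = 6): (6−5)(6−8)(6−9)(6−1) = 1·(−2)·(−3)·5 = 30 ≡ 8, so v_2 = 8^{−1} = 7 (mod 11).
  i = 3 (α = 8): (8−5)(8−6)(8−9)(8−1) = 3·2·(−1)·7 = −42 ≡ 2, so v_3 = 2^{−1} = 6 (mod 11).
  i = 4 (α = 9): (9−5)(9−6)(9−8)(9−1) = 4·3·1·8 = 96 ≡ 8, so v_4 = 8^{−1} = 7 (mod 11).
  i = 5 (α = 1): (1−5)(1−6)(1−8)(1−9) = (−4)·(−5)·(−7)·(−8) = 1120 ≡ 9, so v_5 = 9^{−1} = 5 (mod 11).
  v = [8, 7, 6, 7, 5].
Step 2: syndromes of r = [5, 0, 7, 5, 10] (all sums mod 11).
  S_0 = Σ v_i r_i = 8·5 + 7·0 + 6·7 + 7·5 + 5·10 = 167 ≡ 2.
  S_1 = Σ v_i α_i r_i = 8·5·5 + 7·6·0 + 6·8·7 + 7·9·5 + 5·1·10 = 901 ≡ 10.
  α_i^2 mod 11 = [3, 3, 9, 4, 1].
  S_2 = Σ v_i α_i^2 r_i = 8·3·5 + 7·3·0 + 6·9·7 + 7·4·5 + 5·1·10 = 688 ≡ 6.
  S = (2, 10, 6) ≠ 0, so r is not a codeword (an error is present).
Step 3: locate the error. For a single error e at position i, S_ℓ = v_i·e·α_i^ℓ, so α_err = S_1/S_0.
  S_0^{−1} = 2^{−1} = 6 (mod 11), so α_err = 10·6 = 60 ≡ 5 = α_1. Error position i = 1.
  Consistency check: S_2/S_1 = 6·10 = 60 ≡ 5 = α_err ✓ (single-error assumption holds).
Step 4: error magnitude e = S_0/v_1 = S_0·∏_{j≠1}(α_1 − α_j) = 2·7 = 14 ≡ 3 (mod 11).
Step 5: correct position 1: c_1 = r_1 − e = 5 − 3 ≡ 2 (mod 11). Hence c = [2, 0, 7, 5, 10].
  Check: interpolating c through the α_i gives m(x) = 1 + 9·x (degree < 2) with m(α_i) = c_i for every i, so c is indeed a codeword.
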